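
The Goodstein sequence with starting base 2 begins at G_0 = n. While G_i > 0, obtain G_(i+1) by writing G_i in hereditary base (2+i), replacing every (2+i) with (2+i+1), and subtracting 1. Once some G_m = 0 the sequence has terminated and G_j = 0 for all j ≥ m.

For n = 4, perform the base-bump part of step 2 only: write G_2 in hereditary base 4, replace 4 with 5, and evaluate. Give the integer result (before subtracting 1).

61

4 —HB2→ 2^2 —bump→ 3^3 = 27 —(−1)→ 26
26 —HB3→ 2·3^2 + 2·3 + 2 —bump→ 2·4^2 + 2·4 + 2 = 42 —(−1)→ 41
41 —HB4→ 2·4^2 + 2·4 + 1 —bump→ 2·5^2 + 2·5 + 1 = 61 —(−1)→ 60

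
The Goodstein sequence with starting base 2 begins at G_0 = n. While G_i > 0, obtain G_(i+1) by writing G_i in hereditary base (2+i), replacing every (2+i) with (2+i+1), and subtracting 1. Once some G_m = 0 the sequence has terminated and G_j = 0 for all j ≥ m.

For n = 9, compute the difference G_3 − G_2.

(0) 9|_2 = 2^(2 + 1) + 1 ↦ 3^(3 + 1) + 1|_3 = 82 ⇒ 81
(1) 81|_3 = 3^(3 + 1) ↦ 4^(4 + 1)|_4 = 1024 ⇒ 1023
(2) 1023|_4 = 3·4^4 + 3·4^3 + 3·4^2 + 3·4 + 3 ↦ 3·5^5 + 3·5^3 + 3·5^2 + 3·5 + 3|_5 = 9843 ⇒ 9842

8819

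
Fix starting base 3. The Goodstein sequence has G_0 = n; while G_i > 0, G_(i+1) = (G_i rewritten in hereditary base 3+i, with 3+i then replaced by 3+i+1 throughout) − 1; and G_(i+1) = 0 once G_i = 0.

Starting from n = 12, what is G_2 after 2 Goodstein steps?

27

(0) 12|_3 = 3^2 + 3 ↦ 4^2 + 4|_4 = 20 ⇒ 19
(1) 19|_4 = 4^2 + 3 ↦ 5^2 + 3|_5 = 28 ⇒ 27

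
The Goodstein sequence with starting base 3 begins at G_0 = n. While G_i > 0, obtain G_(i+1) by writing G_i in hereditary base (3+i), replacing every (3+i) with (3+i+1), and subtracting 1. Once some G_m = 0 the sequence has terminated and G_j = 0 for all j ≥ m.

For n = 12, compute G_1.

19

G_0=12  [base 3] 3^2 + 3  →[3↦4]→  4^2 + 4 = 20  −1 ⇒ G_1=19
G_1=19  [base 4] 4^2 + 3  →[4↦5]→  5^2 + 3 = 28  −1 ⇒ G_2=27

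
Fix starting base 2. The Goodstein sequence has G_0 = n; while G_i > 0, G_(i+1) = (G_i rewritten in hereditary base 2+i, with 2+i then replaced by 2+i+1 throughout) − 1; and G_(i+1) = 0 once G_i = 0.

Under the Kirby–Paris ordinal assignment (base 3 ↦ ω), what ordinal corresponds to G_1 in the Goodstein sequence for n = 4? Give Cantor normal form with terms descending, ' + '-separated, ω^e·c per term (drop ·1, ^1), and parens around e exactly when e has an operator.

ω^2·2 + ω·2 + 2

G_0=4  [base 2] 2^2  →[2↦3]→  3^3 = 27  −1 ⇒ G_1=26
G_1=26  [base 3] 2·3^2 + 2·3 + 2  →[3↦4]→  2·4^2 + 2·4 + 2 = 42  −1 ⇒ G_2=41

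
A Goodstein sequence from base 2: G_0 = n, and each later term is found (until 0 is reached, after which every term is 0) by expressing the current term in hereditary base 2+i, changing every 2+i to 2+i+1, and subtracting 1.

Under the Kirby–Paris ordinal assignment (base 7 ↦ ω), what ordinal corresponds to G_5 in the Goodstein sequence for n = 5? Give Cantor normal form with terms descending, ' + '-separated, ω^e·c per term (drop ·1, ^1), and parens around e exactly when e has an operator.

ω^3·3 + ω^2·3 + ω·3

(0) 5|_2 = 2^2 + 1 ↦ 3^3 + 1|_3 = 28 ⇒ 27
(1) 27|_3 = 3^3 ↦ 4^4|_4 = 256 ⇒ 255
(2) 255|_4 = 3·4^3 + 3·4^2 + 3·4 + 3 ↦ 3·5^3 + 3·5^2 + 3·5 + 3|_5 = 468 ⇒ 467
(3) 467|_5 = 3·5^3 + 3·5^2 + 3·5 + 2 ↦ 3·6^3 + 3·6^2 + 3·6 + 2|_6 = 776 ⇒ 775
(4) 775|_6 = 3·6^3 + 3·6^2 + 3·6 + 1 ↦ 3·7^3 + 3·7^2 + 3·7 + 1|_7 = 1198 ⇒ 1197
(5) 1197|_7 = 3·7^3 + 3·7^2 + 3·7 ↦ 3·8^3 + 3·8^2 + 3·8|_8 = 1752 ⇒ 1751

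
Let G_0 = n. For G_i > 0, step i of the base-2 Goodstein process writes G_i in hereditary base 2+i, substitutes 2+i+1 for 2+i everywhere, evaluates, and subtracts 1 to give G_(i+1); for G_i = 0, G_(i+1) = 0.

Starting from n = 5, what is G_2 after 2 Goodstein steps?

255

G_0=5  [base 2] 2^2 + 1  →[2↦3]→  3^3 + 1 = 28  −1 ⇒ G_1=27
G_1=27  [base 3] 3^3  →[3↦4]→  4^4 = 256  −1 ⇒ G_2=255
G_2=255  [base 4] 3·4^3 + 3·4^2 + 3·4 + 3  →[4↦5]→  3·5^3 + 3·5^2 + 3·5 + 3 = 468  −1 ⇒ G_3=467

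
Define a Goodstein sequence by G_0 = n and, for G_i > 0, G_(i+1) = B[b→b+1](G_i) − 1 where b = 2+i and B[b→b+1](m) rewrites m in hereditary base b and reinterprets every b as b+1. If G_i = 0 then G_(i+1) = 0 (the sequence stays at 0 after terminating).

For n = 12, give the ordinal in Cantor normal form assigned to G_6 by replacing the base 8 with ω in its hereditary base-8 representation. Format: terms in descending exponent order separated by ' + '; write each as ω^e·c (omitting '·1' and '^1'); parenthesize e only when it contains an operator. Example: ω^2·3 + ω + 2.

(0) 12|_2 = 2^(2 + 1) + 2^2 ↦ 3^(3 + 1) + 3^3|_3 = 108 ⇒ 107
(1) 107|_3 = 3^(3 + 1) + 2·3^2 + 2·3 + 2 ↦ 4^(4 + 1) + 2·4^2 + 2·4 + 2|_4 = 1066 ⇒ 1065
(2) 1065|_4 = 4^(4 + 1) + 2·4^2 + 2·4 + 1 ↦ 5^(5 + 1) + 2·5^2 + 2·5 + 1|_5 = 15686 ⇒ 15685
(3) 15685|_5 = 5^(5 + 1) + 2·5^2 + 2·5 ↦ 6^(6 + 1) + 2·6^2 + 2·6|_6 = 280020 ⇒ 280019
(4) 280019|_6 = 6^(6 + 1) + 2·6^2 + 6 + 5 ↦ 7^(7 + 1) + 2·7^2 + 7 + 5|_7 = 5764911 ⇒ 5764910
(5) 5764910|_7 = 7^(7 + 1) + 2·7^2 + 7 + 4 ↦ 8^(8 + 1) + 2·8^2 + 8 + 4|_8 = 134217868 ⇒ 134217867
(6) 134217867|_8 = 8^(8 + 1) + 2·8^2 + 8 + 3 ↦ 9^(9 + 1) + 2·9^2 + 9 + 3|_9 = 3486784575 ⇒ 3486784574

ω^(ω + 1) + ω^2·2 + ω + 3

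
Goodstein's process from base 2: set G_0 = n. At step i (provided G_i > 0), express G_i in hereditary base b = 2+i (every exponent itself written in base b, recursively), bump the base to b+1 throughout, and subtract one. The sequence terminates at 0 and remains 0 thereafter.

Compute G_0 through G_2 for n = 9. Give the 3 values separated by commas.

step 0: 9 = 2^(2 + 1) + 1; sub 3 for 2: 3^(3 + 1) + 1; = 82; G_1 = 82−1 = 81
step 1: 81 = 3^(3 + 1); sub 4 for 3: 4^(4 + 1); = 1024; G_2 = 1024−1 = 1023

9, 81, 1023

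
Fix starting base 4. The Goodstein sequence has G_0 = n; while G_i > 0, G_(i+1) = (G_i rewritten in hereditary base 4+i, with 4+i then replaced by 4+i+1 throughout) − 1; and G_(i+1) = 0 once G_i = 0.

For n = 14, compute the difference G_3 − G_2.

i=0: 14 = 3·4 + 2 (b=4); 4→5: 3·5 + 2 = 17; 17−1 = 16
i=1: 16 = 3·5 + 1 (b=5); 5→6: 3·6 + 1 = 19; 19−1 = 18
i=2: 18 = 3·6 (b=6); 6→7: 3·7 = 21; 21−1 = 20

2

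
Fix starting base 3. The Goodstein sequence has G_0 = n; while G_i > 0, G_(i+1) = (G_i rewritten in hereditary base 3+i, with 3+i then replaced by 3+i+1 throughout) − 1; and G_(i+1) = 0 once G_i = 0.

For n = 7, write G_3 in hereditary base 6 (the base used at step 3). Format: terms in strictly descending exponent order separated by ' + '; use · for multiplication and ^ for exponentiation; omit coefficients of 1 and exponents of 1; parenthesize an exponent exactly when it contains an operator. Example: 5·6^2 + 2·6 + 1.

6 + 3

7 —HB3→ 2·3 + 1 —bump→ 2·4 + 1 = 9 —(−1)→ 8
8 —HB4→ 2·4 —bump→ 2·5 = 10 —(−1)→ 9
9 —HB5→ 5 + 4 —bump→ 6 + 4 = 10 —(−1)→ 9
9 —HB6→ 6 + 3 —bump→ 7 + 3 = 10 —(−1)→ 9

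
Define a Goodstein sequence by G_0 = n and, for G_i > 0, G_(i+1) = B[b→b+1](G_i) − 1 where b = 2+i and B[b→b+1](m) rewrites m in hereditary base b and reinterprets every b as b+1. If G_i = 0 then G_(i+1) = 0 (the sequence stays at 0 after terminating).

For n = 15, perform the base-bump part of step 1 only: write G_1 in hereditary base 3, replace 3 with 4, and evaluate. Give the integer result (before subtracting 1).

1284

(0) 15|_2 = 2^(2 + 1) + 2^2 + 2 + 1 ↦ 3^(3 + 1) + 3^3 + 3 + 1|_3 = 112 ⇒ 111
(1) 111|_3 = 3^(3 + 1) + 3^3 + 3 ↦ 4^(4 + 1) + 4^4 + 4|_4 = 1284 ⇒ 1283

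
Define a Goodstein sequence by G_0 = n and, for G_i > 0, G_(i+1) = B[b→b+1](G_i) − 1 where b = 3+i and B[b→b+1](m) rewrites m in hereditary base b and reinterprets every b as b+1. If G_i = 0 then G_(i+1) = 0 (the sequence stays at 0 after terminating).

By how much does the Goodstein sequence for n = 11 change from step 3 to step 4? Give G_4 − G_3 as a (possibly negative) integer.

G_0 = 11. HB_3(11) = 3^2 + 2. Bump = 18. G_1 = 17.
G_1 = 17. HB_4(17) = 4^2 + 1. Bump = 26. G_2 = 25.
G_2 = 25. HB_5(25) = 5^2. Bump = 36. G_3 = 35.
G_3 = 35. HB_6(35) = 5·6 + 5. Bump = 40. G_4 = 39.

4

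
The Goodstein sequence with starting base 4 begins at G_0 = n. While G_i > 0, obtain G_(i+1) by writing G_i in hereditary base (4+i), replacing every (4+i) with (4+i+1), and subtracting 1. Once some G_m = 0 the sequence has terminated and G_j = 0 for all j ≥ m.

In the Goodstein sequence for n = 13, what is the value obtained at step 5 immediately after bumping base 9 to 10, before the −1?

22

G_0 = 13. HB_4(13) = 3·4 + 1. Bump = 16. G_1 = 15.
G_1 = 15. HB_5(15) = 3·5. Bump = 18. G_2 = 17.
G_2 = 17. HB_6(17) = 2·6 + 5. Bump = 19. G_3 = 18.
G_3 = 18. HB_7(18) = 2·7 + 4. Bump = 20. G_4 = 19.
G_4 = 19. HB_8(19) = 2·8 + 3. Bump = 21. G_5 = 20.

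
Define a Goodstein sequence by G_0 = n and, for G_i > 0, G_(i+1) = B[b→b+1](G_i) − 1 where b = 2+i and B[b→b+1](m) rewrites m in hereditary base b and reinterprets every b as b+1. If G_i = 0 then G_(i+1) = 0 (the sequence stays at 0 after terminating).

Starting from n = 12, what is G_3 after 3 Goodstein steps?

G_0=12  [base 2] 2^(2 + 1) + 2^2  →[2↦3]→  3^(3 + 1) + 3^3 = 108  −1 ⇒ G_1=107
G_1=107  [base 3] 3^(3 + 1) + 2·3^2 + 2·3 + 2  →[3↦4]→  4^(4 + 1) + 2·4^2 + 2·4 + 2 = 1066  −1 ⇒ G_2=1065
G_2=1065  [base 4] 4^(4 + 1) + 2·4^2 + 2·4 + 1  →[4↦5]→  5^(5 + 1) + 2·5^2 + 2·5 + 1 = 15686  −1 ⇒ G_3=15685
G_3=15685  [base 5] 5^(5 + 1) + 2·5^2 + 2·5  →[5↦6]→  6^(6 + 1) + 2·6^2 + 2·6 = 280020  −1 ⇒ G_4=280019

15685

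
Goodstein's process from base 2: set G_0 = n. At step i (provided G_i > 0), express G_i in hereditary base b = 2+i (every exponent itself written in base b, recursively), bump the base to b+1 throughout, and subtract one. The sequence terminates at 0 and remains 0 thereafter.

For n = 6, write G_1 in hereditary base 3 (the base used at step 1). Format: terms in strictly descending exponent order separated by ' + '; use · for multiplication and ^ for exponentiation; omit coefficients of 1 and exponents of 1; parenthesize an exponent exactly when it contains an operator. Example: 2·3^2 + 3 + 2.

3^3 + 2

G_0=6  [base 2] 2^2 + 2  →[2↦3]→  3^3 + 3 = 30  −1 ⇒ G_1=29
G_1=29  [base 3] 3^3 + 2  →[3↦4]→  4^4 + 2 = 258  −1 ⇒ G_2=257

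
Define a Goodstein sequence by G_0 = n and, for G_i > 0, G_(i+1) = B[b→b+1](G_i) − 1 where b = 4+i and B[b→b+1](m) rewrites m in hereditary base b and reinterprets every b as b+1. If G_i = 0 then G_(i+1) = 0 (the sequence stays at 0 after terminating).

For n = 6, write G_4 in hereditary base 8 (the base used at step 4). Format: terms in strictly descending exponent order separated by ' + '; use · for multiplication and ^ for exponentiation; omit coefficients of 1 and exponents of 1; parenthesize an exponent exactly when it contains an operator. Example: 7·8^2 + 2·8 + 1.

5

G_0 = 6. HB_4(6) = 4 + 2. Bump = 7. G_1 = 6.
G_1 = 6. HB_5(6) = 5 + 1. Bump = 7. G_2 = 6.
G_2 = 6. HB_6(6) = 6. Bump = 7. G_3 = 6.
G_3 = 6. HB_7(6) = 6. Bump = 6. G_4 = 5.
G_4 = 5. HB_8(5) = 5. Bump = 5. G_5 = 4.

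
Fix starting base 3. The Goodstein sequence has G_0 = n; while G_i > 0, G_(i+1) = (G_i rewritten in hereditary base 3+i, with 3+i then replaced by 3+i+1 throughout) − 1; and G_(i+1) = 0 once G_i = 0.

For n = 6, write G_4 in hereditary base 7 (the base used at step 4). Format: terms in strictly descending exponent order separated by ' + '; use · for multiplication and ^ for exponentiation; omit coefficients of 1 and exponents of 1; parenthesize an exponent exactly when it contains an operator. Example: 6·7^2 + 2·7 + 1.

i=0: 6 = 2·3 (b=3); 3→4: 2·4 = 8; 8−1 = 7
i=1: 7 = 4 + 3 (b=4); 4→5: 5 + 3 = 8; 8−1 = 7
i=2: 7 = 5 + 2 (b=5); 5→6: 6 + 2 = 8; 8−1 = 7
i=3: 7 = 6 + 1 (b=6); 6→7: 7 + 1 = 8; 8−1 = 7
i=4: 7 = 7 (b=7); 7→8: 8 = 8; 8−1 = 7

7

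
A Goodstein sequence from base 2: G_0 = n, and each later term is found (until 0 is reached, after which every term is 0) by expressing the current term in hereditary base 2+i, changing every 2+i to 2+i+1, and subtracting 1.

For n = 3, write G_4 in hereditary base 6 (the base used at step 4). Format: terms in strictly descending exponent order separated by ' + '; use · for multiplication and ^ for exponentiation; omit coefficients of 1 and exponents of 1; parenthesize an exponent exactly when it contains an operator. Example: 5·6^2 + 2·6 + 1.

(0) 3|_2 = 2 + 1 ↦ 3 + 1|_3 = 4 ⇒ 3
(1) 3|_3 = 3 ↦ 4|_4 = 4 ⇒ 3
(2) 3|_4 = 3 ↦ 3|_5 = 3 ⇒ 2
(3) 2|_5 = 2 ↦ 2|_6 = 2 ⇒ 1
(4) 1|_6 = 1 ↦ 1|_7 = 1 ⇒ 0

1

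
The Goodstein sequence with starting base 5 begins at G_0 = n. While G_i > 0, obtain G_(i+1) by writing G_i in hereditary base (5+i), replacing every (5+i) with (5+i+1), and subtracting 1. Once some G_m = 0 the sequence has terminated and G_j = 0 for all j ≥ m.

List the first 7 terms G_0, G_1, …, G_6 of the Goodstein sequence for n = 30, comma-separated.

30, 41, 53, 67, 83, 101, 121

i=0: 30 = 5^2 + 5 (b=5); 5→6: 6^2 + 6 = 42; 42−1 = 41
i=1: 41 = 6^2 + 5 (b=6); 6→7: 7^2 + 5 = 54; 54−1 = 53
i=2: 53 = 7^2 + 4 (b=7); 7→8: 8^2 + 4 = 68; 68−1 = 67
i=3: 67 = 8^2 + 3 (b=8); 8→9: 9^2 + 3 = 84; 84−1 = 83
i=4: 83 = 9^2 + 2 (b=9); 9→10: 10^2 + 2 = 102; 102−1 = 101
i=5: 101 = 10^2 + 1 (b=10); 10→11: 11^2 + 1 = 122; 122−1 = 121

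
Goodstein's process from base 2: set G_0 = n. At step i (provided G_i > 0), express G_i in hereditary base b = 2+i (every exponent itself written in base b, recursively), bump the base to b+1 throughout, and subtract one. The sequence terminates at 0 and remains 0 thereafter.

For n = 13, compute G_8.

G_0=13  [base 2] 2^(2 + 1) + 2^2 + 1  →[2↦3]→  3^(3 + 1) + 3^3 + 1 = 109  −1 ⇒ G_1=108
G_1=108  [base 3] 3^(3 + 1) + 3^3  →[3↦4]→  4^(4 + 1) + 4^4 = 1280  −1 ⇒ G_2=1279
G_2=1279  [base 4] 4^(4 + 1) + 3·4^3 + 3·4^2 + 3·4 + 3  →[4↦5]→  5^(5 + 1) + 3·5^3 + 3·5^2 + 3·5 + 3 = 16093  −1 ⇒ G_3=16092
G_3=16092  [base 5] 5^(5 + 1) + 3·5^3 + 3·5^2 + 3·5 + 2  →[5↦6]→  6^(6 + 1) + 3·6^3 + 3·6^2 + 3·6 + 2 = 280712  −1 ⇒ G_4=280711
G_4=280711  [base 6] 6^(6 + 1) + 3·6^3 + 3·6^2 + 3·6 + 1  →[6↦7]→  7^(7 + 1) + 3·7^3 + 3·7^2 + 3·7 + 1 = 5765999  −1 ⇒ G_5=5765998
G_5=5765998  [base 7] 7^(7 + 1) + 3·7^3 + 3·7^2 + 3·7  →[7↦8]→  8^(8 + 1) + 3·8^3 + 3·8^2 + 3·8 = 134219480  −1 ⇒ G_6=134219479
G_6=134219479  [base 8] 8^(8 + 1) + 3·8^3 + 3·8^2 + 2·8 + 7  →[8↦9]→  9^(9 + 1) + 3·9^3 + 3·9^2 + 2·9 + 7 = 3486786856  −1 ⇒ G_7=3486786855
G_7=3486786855  [base 9] 9^(9 + 1) + 3·9^3 + 3·9^2 + 2·9 + 6  →[9↦10]→  10^(10 + 1) + 3·10^3 + 3·10^2 + 2·10 + 6 = 100000003326  −1 ⇒ G_8=100000003325

100000003325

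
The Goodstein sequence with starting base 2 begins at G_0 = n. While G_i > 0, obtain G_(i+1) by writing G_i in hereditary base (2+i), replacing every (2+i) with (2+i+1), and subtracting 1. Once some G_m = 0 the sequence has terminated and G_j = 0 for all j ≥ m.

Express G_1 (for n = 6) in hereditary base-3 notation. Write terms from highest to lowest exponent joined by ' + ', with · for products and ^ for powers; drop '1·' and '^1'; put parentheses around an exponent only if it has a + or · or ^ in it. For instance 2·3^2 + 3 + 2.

3^3 + 2

i=0: 6 = 2^2 + 2 (b=2); 2→3: 3^3 + 3 = 30; 30−1 = 29
i=1: 29 = 3^3 + 2 (b=3); 3→4: 4^4 + 2 = 258; 258−1 = 257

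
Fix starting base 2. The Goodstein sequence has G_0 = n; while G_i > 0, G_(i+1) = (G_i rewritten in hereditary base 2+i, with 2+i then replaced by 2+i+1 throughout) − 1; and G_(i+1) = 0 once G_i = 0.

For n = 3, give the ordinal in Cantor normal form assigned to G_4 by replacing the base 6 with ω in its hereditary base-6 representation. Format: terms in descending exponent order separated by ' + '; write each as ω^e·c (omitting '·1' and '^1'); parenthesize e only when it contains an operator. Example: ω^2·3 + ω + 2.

1

[0] 3 ≡ 2 + 1 (base 2). Lift 3: 4. −1: 3.
[1] 3 ≡ 3 (base 3). Lift 4: 4. −1: 3.
[2] 3 ≡ 3 (base 4). Lift 5: 3. −1: 2.
[3] 2 ≡ 2 (base 5). Lift 6: 2. −1: 1.
[4] 1 ≡ 1 (base 6). Lift 7: 1. −1: 0.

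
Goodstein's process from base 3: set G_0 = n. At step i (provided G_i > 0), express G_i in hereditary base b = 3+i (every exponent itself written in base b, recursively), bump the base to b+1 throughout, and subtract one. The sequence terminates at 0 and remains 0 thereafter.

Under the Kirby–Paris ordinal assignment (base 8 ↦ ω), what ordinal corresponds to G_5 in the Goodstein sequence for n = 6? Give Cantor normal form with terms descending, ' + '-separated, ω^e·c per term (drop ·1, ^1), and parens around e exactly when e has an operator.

step 0: 6 = 2·3; sub 4 for 3: 2·4; = 8; G_1 = 8−1 = 7
step 1: 7 = 4 + 3; sub 5 for 4: 5 + 3; = 8; G_2 = 8−1 = 7
step 2: 7 = 5 + 2; sub 6 for 5: 6 + 2; = 8; G_3 = 8−1 = 7
step 3: 7 = 6 + 1; sub 7 for 6: 7 + 1; = 8; G_4 = 8−1 = 7
step 4: 7 = 7; sub 8 for 7: 8; = 8; G_5 = 8−1 = 7
step 5: 7 = 7; sub 9 for 8: 7; = 7; G_6 = 7−1 = 6

7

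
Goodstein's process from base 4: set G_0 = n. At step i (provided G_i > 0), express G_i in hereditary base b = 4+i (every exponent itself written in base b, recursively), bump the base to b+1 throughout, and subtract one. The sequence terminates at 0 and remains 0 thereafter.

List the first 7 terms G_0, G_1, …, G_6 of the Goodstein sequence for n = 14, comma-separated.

14, 16, 18, 20, 21, 22, 23

(0) 14|_4 = 3·4 + 2 ↦ 3·5 + 2|_5 = 17 ⇒ 16
(1) 16|_5 = 3·5 + 1 ↦ 3·6 + 1|_6 = 19 ⇒ 18
(2) 18|_6 = 3·6 ↦ 3·7|_7 = 21 ⇒ 20
(3) 20|_7 = 2·7 + 6 ↦ 2·8 + 6|_8 = 22 ⇒ 21
(4) 21|_8 = 2·8 + 5 ↦ 2·9 + 5|_9 = 23 ⇒ 22
(5) 22|_9 = 2·9 + 4 ↦ 2·10 + 4|_10 = 24 ⇒ 23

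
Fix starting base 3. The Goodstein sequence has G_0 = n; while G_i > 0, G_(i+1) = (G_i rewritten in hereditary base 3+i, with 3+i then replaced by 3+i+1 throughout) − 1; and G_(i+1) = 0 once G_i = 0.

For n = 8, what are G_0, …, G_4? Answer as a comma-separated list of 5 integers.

8, 9, 10, 11, 11

G_0 = 8. HB_3(8) = 2·3 + 2. Bump = 10. G_1 = 9.
G_1 = 9. HB_4(9) = 2·4 + 1. Bump = 11. G_2 = 10.
G_2 = 10. HB_5(10) = 2·5. Bump = 12. G_3 = 11.
G_3 = 11. HB_6(11) = 6 + 5. Bump = 12. G_4 = 11.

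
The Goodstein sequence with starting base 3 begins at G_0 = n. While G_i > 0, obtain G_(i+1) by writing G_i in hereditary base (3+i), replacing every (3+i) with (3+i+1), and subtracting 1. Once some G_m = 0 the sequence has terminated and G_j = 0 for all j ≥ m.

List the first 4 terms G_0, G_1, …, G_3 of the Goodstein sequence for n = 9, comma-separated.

9, 15, 17, 19

base 3: 9 = 3^2; at 4: 4^2 = 16; next = 15
base 4: 15 = 3·4 + 3; at 5: 3·5 + 3 = 18; next = 17
base 5: 17 = 3·5 + 2; at 6: 3·6 + 2 = 20; next = 19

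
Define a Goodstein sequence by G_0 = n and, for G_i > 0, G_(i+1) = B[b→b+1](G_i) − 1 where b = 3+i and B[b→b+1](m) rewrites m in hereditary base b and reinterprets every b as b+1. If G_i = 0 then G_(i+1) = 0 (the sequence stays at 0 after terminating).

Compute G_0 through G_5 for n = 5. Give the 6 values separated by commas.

5 —HB3→ 3 + 2 —bump→ 4 + 2 = 6 —(−1)→ 5
5 —HB4→ 4 + 1 —bump→ 5 + 1 = 6 —(−1)→ 5
5 —HB5→ 5 —bump→ 6 = 6 —(−1)→ 5
5 —HB6→ 5 —bump→ 5 = 5 —(−1)→ 4
4 —HB7→ 4 —bump→ 4 = 4 —(−1)→ 3

5, 5, 5, 5, 4, 3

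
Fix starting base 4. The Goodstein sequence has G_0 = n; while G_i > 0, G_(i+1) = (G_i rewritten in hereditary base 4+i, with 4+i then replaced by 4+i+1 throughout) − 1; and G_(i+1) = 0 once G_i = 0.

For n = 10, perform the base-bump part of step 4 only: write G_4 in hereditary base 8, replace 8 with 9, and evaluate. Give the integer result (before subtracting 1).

14

i=0: 10 = 2·4 + 2 (b=4); 4→5: 2·5 + 2 = 12; 12−1 = 11
i=1: 11 = 2·5 + 1 (b=5); 5→6: 2·6 + 1 = 13; 13−1 = 12
i=2: 12 = 2·6 (b=6); 6→7: 2·7 = 14; 14−1 = 13
i=3: 13 = 7 + 6 (b=7); 7→8: 8 + 6 = 14; 14−1 = 13
i=4: 13 = 8 + 5 (b=8); 8→9: 9 + 5 = 14; 14−1 = 13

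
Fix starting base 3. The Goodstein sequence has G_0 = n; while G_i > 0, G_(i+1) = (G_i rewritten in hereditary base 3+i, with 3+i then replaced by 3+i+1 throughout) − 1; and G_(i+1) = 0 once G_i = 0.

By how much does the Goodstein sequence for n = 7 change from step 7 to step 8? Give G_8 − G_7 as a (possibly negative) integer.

i=0: 7 = 2·3 + 1 (b=3); 3→4: 2·4 + 1 = 9; 9−1 = 8
i=1: 8 = 2·4 (b=4); 4→5: 2·5 = 10; 10−1 = 9
i=2: 9 = 5 + 4 (b=5); 5→6: 6 + 4 = 10; 10−1 = 9
i=3: 9 = 6 + 3 (b=6); 6→7: 7 + 3 = 10; 10−1 = 9
i=4: 9 = 7 + 2 (b=7); 7→8: 8 + 2 = 10; 10−1 = 9
i=5: 9 = 8 + 1 (b=8); 8→9: 9 + 1 = 10; 10−1 = 9
i=6: 9 = 9 (b=9); 9→10: 10 = 10; 10−1 = 9
i=7: 9 = 9 (b=10); 10→11: 9 = 9; 9−1 = 8

-1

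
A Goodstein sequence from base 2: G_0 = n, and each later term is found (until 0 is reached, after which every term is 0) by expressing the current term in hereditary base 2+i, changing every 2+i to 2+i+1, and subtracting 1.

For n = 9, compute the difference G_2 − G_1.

942

i=0: 9 = 2^(2 + 1) + 1 (b=2); 2→3: 3^(3 + 1) + 1 = 82; 82−1 = 81
i=1: 81 = 3^(3 + 1) (b=3); 3→4: 4^(4 + 1) = 1024; 1024−1 = 1023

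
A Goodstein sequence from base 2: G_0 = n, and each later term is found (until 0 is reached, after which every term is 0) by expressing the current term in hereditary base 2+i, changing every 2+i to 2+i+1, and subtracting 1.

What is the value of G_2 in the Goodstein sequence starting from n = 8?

553

step 0: 8 = 2^(2 + 1); sub 3 for 2: 3^(3 + 1); = 81; G_1 = 81−1 = 80
step 1: 80 = 2·3^3 + 2·3^2 + 2·3 + 2; sub 4 for 3: 2·4^4 + 2·4^2 + 2·4 + 2; = 554; G_2 = 554−1 = 553
step 2: 553 = 2·4^4 + 2·4^2 + 2·4 + 1; sub 5 for 4: 2·5^5 + 2·5^2 + 2·5 + 1; = 6311; G_3 = 6311−1 = 6310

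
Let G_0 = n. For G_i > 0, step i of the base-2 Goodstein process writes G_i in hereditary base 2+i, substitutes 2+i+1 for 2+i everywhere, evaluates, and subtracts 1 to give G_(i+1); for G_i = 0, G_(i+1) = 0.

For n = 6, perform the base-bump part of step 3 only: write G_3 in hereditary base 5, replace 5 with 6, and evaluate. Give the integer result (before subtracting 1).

46656

base 2: 6 = 2^2 + 2; at 3: 3^3 + 3 = 30; next = 29
base 3: 29 = 3^3 + 2; at 4: 4^4 + 2 = 258; next = 257
base 4: 257 = 4^4 + 1; at 5: 5^5 + 1 = 3126; next = 3125
base 5: 3125 = 5^5; at 6: 6^6 = 46656; next = 46655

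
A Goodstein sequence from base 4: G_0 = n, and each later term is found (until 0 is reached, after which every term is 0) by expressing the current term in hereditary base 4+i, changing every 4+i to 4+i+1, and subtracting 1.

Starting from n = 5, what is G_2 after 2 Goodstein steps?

(0) 5|_4 = 4 + 1 ↦ 5 + 1|_5 = 6 ⇒ 5
(1) 5|_5 = 5 ↦ 6|_6 = 6 ⇒ 5
(2) 5|_6 = 5 ↦ 5|_7 = 5 ⇒ 4

5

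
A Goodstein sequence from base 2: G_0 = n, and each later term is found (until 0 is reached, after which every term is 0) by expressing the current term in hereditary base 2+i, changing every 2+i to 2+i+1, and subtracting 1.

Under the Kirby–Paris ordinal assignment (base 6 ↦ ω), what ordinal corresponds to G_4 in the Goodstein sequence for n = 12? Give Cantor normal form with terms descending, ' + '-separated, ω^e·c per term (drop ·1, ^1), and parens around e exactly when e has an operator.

ω^(ω + 1) + ω^2·2 + ω + 5

12 —HB2→ 2^(2 + 1) + 2^2 —bump→ 3^(3 + 1) + 3^3 = 108 —(−1)→ 107
107 —HB3→ 3^(3 + 1) + 2·3^2 + 2·3 + 2 —bump→ 4^(4 + 1) + 2·4^2 + 2·4 + 2 = 1066 —(−1)→ 1065
1065 —HB4→ 4^(4 + 1) + 2·4^2 + 2·4 + 1 —bump→ 5^(5 + 1) + 2·5^2 + 2·5 + 1 = 15686 —(−1)→ 15685
15685 —HB5→ 5^(5 + 1) + 2·5^2 + 2·5 —bump→ 6^(6 + 1) + 2·6^2 + 2·6 = 280020 —(−1)→ 280019
280019 —HB6→ 6^(6 + 1) + 2·6^2 + 6 + 5 —bump→ 7^(7 + 1) + 2·7^2 + 7 + 5 = 5764911 —(−1)→ 5764910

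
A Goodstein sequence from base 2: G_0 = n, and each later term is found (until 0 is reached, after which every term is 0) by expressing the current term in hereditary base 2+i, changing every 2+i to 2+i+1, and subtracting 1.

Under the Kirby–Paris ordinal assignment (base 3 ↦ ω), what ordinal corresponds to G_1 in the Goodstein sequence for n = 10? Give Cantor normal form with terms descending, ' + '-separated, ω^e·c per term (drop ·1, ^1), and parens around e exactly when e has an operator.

ω^(ω + 1) + 2

i=0: 10 = 2^(2 + 1) + 2 (b=2); 2→3: 3^(3 + 1) + 3 = 84; 84−1 = 83
i=1: 83 = 3^(3 + 1) + 2 (b=3); 3→4: 4^(4 + 1) + 2 = 1026; 1026−1 = 1025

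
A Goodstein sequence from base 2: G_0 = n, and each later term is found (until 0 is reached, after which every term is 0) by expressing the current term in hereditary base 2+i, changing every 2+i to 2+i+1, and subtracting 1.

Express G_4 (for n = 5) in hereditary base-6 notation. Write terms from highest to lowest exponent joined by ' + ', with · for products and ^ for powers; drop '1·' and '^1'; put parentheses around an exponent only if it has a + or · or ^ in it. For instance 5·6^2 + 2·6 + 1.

G_0 = 5. HB_2(5) = 2^2 + 1. Bump = 28. G_1 = 27.
G_1 = 27. HB_3(27) = 3^3. Bump = 256. G_2 = 255.
G_2 = 255. HB_4(255) = 3·4^3 + 3·4^2 + 3·4 + 3. Bump = 468. G_3 = 467.
G_3 = 467. HB_5(467) = 3·5^3 + 3·5^2 + 3·5 + 2. Bump = 776. G_4 = 775.
G_4 = 775. HB_6(775) = 3·6^3 + 3·6^2 + 3·6 + 1. Bump = 1198. G_5 = 1197.

3·6^3 + 3·6^2 + 3·6 + 1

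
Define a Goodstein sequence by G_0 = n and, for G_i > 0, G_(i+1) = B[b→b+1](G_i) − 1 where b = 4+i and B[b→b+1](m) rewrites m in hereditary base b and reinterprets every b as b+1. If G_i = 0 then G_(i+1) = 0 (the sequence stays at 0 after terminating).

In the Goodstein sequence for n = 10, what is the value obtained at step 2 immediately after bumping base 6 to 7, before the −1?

14

[0] 10 ≡ 2·4 + 2 (base 4). Lift 5: 12. −1: 11.
[1] 11 ≡ 2·5 + 1 (base 5). Lift 6: 13. −1: 12.
[2] 12 ≡ 2·6 (base 6). Lift 7: 14. −1: 13.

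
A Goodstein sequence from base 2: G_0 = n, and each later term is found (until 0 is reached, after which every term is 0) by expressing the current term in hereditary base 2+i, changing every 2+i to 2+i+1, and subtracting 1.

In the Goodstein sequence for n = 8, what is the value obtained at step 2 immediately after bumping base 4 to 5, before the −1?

[0] 8 ≡ 2^(2 + 1) (base 2). Lift 3: 81. −1: 80.
[1] 80 ≡ 2·3^3 + 2·3^2 + 2·3 + 2 (base 3). Lift 4: 554. −1: 553.
[2] 553 ≡ 2·4^4 + 2·4^2 + 2·4 + 1 (base 4). Lift 5: 6311. −1: 6310.

6311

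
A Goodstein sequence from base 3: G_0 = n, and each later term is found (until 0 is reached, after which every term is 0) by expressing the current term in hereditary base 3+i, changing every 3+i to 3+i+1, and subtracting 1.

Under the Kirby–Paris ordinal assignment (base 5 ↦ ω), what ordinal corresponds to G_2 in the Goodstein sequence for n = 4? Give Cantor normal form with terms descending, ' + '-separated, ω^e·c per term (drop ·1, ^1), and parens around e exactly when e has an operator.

G_0=4  [base 3] 3 + 1  →[3↦4]→  4 + 1 = 5  −1 ⇒ G_1=4
G_1=4  [base 4] 4  →[4↦5]→  5 = 5  −1 ⇒ G_2=4

4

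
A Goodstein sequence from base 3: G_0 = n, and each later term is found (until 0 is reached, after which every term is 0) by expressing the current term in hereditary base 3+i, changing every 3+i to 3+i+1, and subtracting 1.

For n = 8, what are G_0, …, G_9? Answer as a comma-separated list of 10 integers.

8 —HB3→ 2·3 + 2 —bump→ 2·4 + 2 = 10 —(−1)→ 9
9 —HB4→ 2·4 + 1 —bump→ 2·5 + 1 = 11 —(−1)→ 10
10 —HB5→ 2·5 —bump→ 2·6 = 12 —(−1)→ 11
11 —HB6→ 6 + 5 —bump→ 7 + 5 = 12 —(−1)→ 11
11 —HB7→ 7 + 4 —bump→ 8 + 4 = 12 —(−1)→ 11
11 —HB8→ 8 + 3 —bump→ 9 + 3 = 12 —(−1)→ 11
11 —HB9→ 9 + 2 —bump→ 10 + 2 = 12 —(−1)→ 11
11 —HB10→ 10 + 1 —bump→ 11 + 1 = 12 —(−1)→ 11
11 —HB11→ 11 —bump→ 12 = 12 —(−1)→ 11

8, 9, 10, 11, 11, 11, 11, 11, 11, 11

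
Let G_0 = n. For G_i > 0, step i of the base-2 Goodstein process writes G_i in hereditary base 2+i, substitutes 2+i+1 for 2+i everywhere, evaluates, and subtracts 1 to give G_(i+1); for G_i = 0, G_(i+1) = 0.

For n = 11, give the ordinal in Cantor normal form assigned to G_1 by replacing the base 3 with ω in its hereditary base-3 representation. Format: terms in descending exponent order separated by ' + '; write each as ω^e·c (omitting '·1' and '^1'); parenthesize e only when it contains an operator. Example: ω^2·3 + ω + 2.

ω^(ω + 1) + ω

(0) 11|_2 = 2^(2 + 1) + 2 + 1 ↦ 3^(3 + 1) + 3 + 1|_3 = 85 ⇒ 84
(1) 84|_3 = 3^(3 + 1) + 3 ↦ 4^(4 + 1) + 4|_4 = 1028 ⇒ 1027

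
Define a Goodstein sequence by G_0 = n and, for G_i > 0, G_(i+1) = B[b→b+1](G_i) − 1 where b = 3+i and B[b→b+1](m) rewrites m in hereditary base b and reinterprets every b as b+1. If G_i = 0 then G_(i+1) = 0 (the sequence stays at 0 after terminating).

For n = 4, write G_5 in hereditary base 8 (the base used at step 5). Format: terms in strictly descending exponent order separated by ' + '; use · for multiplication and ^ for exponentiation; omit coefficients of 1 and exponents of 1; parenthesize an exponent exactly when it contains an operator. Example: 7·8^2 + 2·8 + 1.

4 —HB3→ 3 + 1 —bump→ 4 + 1 = 5 —(−1)→ 4
4 —HB4→ 4 —bump→ 5 = 5 —(−1)→ 4
4 —HB5→ 4 —bump→ 4 = 4 —(−1)→ 3
3 —HB6→ 3 —bump→ 3 = 3 —(−1)→ 2
2 —HB7→ 2 —bump→ 2 = 2 —(−1)→ 1

1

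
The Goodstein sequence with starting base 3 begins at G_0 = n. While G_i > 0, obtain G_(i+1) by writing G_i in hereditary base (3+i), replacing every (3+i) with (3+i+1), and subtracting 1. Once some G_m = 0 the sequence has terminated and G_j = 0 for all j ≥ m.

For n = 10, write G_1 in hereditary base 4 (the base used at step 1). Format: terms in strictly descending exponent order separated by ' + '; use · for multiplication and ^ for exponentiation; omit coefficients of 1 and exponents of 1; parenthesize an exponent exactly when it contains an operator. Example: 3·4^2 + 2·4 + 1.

i=0: 10 = 3^2 + 1 (b=3); 3→4: 4^2 + 1 = 17; 17−1 = 16
i=1: 16 = 4^2 (b=4); 4→5: 5^2 = 25; 25−1 = 24

4^2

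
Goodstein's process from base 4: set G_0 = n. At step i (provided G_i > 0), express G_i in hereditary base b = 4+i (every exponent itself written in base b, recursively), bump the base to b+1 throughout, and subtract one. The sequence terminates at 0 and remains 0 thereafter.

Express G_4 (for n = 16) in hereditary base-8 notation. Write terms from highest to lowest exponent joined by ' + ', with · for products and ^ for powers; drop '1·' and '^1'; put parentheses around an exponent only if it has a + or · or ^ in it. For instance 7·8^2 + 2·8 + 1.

4·8 + 1

step 0: 16 = 4^2; sub 5 for 4: 5^2; = 25; G_1 = 25−1 = 24
step 1: 24 = 4·5 + 4; sub 6 for 5: 4·6 + 4; = 28; G_2 = 28−1 = 27
step 2: 27 = 4·6 + 3; sub 7 for 6: 4·7 + 3; = 31; G_3 = 31−1 = 30
step 3: 30 = 4·7 + 2; sub 8 for 7: 4·8 + 2; = 34; G_4 = 34−1 = 33
step 4: 33 = 4·8 + 1; sub 9 for 8: 4·9 + 1; = 37; G_5 = 37−1 = 36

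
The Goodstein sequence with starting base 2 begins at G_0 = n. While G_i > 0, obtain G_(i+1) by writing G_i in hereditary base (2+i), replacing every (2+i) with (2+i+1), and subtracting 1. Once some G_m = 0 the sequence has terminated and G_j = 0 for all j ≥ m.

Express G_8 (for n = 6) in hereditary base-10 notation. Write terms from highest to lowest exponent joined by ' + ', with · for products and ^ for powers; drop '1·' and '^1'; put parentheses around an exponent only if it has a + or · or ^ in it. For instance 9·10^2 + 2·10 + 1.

step 0: 6 = 2^2 + 2; sub 3 for 2: 3^3 + 3; = 30; G_1 = 30−1 = 29
step 1: 29 = 3^3 + 2; sub 4 for 3: 4^4 + 2; = 258; G_2 = 258−1 = 257
step 2: 257 = 4^4 + 1; sub 5 for 4: 5^5 + 1; = 3126; G_3 = 3126−1 = 3125
step 3: 3125 = 5^5; sub 6 for 5: 6^6; = 46656; G_4 = 46656−1 = 46655
step 4: 46655 = 5·6^5 + 5·6^4 + 5·6^3 + 5·6^2 + 5·6 + 5; sub 7 for 6: 5·7^5 + 5·7^4 + 5·7^3 + 5·7^2 + 5·7 + 5; = 98040; G_5 = 98040−1 = 98039
step 5: 98039 = 5·7^5 + 5·7^4 + 5·7^3 + 5·7^2 + 5·7 + 4; sub 8 for 7: 5·8^5 + 5·8^4 + 5·8^3 + 5·8^2 + 5·8 + 4; = 187244; G_6 = 187244−1 = 187243
step 6: 187243 = 5·8^5 + 5·8^4 + 5·8^3 + 5·8^2 + 5·8 + 3; sub 9 for 8: 5·9^5 + 5·9^4 + 5·9^3 + 5·9^2 + 5·9 + 3; = 332148; G_7 = 332148−1 = 332147
step 7: 332147 = 5·9^5 + 5·9^4 + 5·9^3 + 5·9^2 + 5·9 + 2; sub 10 for 9: 5·10^5 + 5·10^4 + 5·10^3 + 5·10^2 + 5·10 + 2; = 555552; G_8 = 555552−1 = 555551

5·10^5 + 5·10^4 + 5·10^3 + 5·10^2 + 5·10 + 1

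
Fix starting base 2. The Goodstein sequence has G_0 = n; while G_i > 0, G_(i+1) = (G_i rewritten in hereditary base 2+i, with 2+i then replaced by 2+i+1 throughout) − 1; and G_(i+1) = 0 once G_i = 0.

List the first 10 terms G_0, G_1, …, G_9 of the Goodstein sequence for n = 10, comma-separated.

G_0 = 10. HB_2(10) = 2^(2 + 1) + 2. Bump = 84. G_1 = 83.
G_1 = 83. HB_3(83) = 3^(3 + 1) + 2. Bump = 1026. G_2 = 1025.
G_2 = 1025. HB_4(1025) = 4^(4 + 1) + 1. Bump = 15626. G_3 = 15625.
G_3 = 15625. HB_5(15625) = 5^(5 + 1). Bump = 279936. G_4 = 279935.
G_4 = 279935. HB_6(279935) = 5·6^6 + 5·6^5 + 5·6^4 + 5·6^3 + 5·6^2 + 5·6 + 5. Bump = 4215755. G_5 = 4215754.
G_5 = 4215754. HB_7(4215754) = 5·7^7 + 5·7^5 + 5·7^4 + 5·7^3 + 5·7^2 + 5·7 + 4. Bump = 84073324. G_6 = 84073323.
G_6 = 84073323. HB_8(84073323) = 5·8^8 + 5·8^5 + 5·8^4 + 5·8^3 + 5·8^2 + 5·8 + 3. Bump = 1937434593. G_7 = 1937434592.
G_7 = 1937434592. HB_9(1937434592) = 5·9^9 + 5·9^5 + 5·9^4 + 5·9^3 + 5·9^2 + 5·9 + 2. Bump = 50000555552. G_8 = 50000555551.
G_8 = 50000555551. HB_10(50000555551) = 5·10^10 + 5·10^5 + 5·10^4 + 5·10^3 + 5·10^2 + 5·10 + 1. Bump = 1426559238831. G_9 = 1426559238830.

10, 83, 1025, 15625, 279935, 4215754, 84073323, 1937434592, 50000555551, 1426559238830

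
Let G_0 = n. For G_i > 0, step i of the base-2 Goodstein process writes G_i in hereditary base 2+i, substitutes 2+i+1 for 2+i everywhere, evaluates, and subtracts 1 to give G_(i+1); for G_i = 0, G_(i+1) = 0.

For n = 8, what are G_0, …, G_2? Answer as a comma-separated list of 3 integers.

i=0: 8 = 2^(2 + 1) (b=2); 2→3: 3^(3 + 1) = 81; 81−1 = 80
i=1: 80 = 2·3^3 + 2·3^2 + 2·3 + 2 (b=3); 3→4: 2·4^4 + 2·4^2 + 2·4 + 2 = 554; 554−1 = 553

8, 80, 553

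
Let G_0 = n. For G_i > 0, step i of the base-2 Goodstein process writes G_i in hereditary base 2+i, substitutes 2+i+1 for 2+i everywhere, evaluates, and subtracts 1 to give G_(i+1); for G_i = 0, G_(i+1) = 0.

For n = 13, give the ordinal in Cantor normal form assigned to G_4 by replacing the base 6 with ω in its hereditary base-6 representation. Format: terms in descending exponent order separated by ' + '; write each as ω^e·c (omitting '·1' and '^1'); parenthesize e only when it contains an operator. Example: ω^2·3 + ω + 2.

(0) 13|_2 = 2^(2 + 1) + 2^2 + 1 ↦ 3^(3 + 1) + 3^3 + 1|_3 = 109 ⇒ 108
(1) 108|_3 = 3^(3 + 1) + 3^3 ↦ 4^(4 + 1) + 4^4|_4 = 1280 ⇒ 1279
(2) 1279|_4 = 4^(4 + 1) + 3·4^3 + 3·4^2 + 3·4 + 3 ↦ 5^(5 + 1) + 3·5^3 + 3·5^2 + 3·5 + 3|_5 = 16093 ⇒ 16092
(3) 16092|_5 = 5^(5 + 1) + 3·5^3 + 3·5^2 + 3·5 + 2 ↦ 6^(6 + 1) + 3·6^3 + 3·6^2 + 3·6 + 2|_6 = 280712 ⇒ 280711
(4) 280711|_6 = 6^(6 + 1) + 3·6^3 + 3·6^2 + 3·6 + 1 ↦ 7^(7 + 1) + 3·7^3 + 3·7^2 + 3·7 + 1|_7 = 5765999 ⇒ 5765998

ω^(ω + 1) + ω^3·3 + ω^2·3 + ω·3 + 1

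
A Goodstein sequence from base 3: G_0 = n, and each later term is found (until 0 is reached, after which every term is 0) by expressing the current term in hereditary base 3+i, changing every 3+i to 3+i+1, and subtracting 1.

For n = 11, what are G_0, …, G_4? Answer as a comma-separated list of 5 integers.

11, 17, 25, 35, 39

i=0: 11 = 3^2 + 2 (b=3); 3→4: 4^2 + 2 = 18; 18−1 = 17
i=1: 17 = 4^2 + 1 (b=4); 4→5: 5^2 + 1 = 26; 26−1 = 25
i=2: 25 = 5^2 (b=5); 5→6: 6^2 = 36; 36−1 = 35
i=3: 35 = 5·6 + 5 (b=6); 6→7: 5·7 + 5 = 40; 40−1 = 39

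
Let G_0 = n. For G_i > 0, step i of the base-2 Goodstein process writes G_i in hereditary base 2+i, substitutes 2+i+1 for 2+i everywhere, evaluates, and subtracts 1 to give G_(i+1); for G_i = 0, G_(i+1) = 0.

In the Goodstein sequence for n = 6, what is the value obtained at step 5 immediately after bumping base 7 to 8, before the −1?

G_0=6  [base 2] 2^2 + 2  →[2↦3]→  3^3 + 3 = 30  −1 ⇒ G_1=29
G_1=29  [base 3] 3^3 + 2  →[3↦4]→  4^4 + 2 = 258  −1 ⇒ G_2=257
G_2=257  [base 4] 4^4 + 1  →[4↦5]→  5^5 + 1 = 3126  −1 ⇒ G_3=3125
G_3=3125  [base 5] 5^5  →[5↦6]→  6^6 = 46656  −1 ⇒ G_4=46655
G_4=46655  [base 6] 5·6^5 + 5·6^4 + 5·6^3 + 5·6^2 + 5·6 + 5  →[6↦7]→  5·7^5 + 5·7^4 + 5·7^3 + 5·7^2 + 5·7 + 5 = 98040  −1 ⇒ G_5=98039

187244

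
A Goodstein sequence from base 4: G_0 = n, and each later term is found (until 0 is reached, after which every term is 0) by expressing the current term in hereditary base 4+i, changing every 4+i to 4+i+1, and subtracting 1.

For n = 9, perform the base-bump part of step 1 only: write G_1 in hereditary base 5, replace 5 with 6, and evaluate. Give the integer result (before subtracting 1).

[0] 9 ≡ 2·4 + 1 (base 4). Lift 5: 11. −1: 10.
[1] 10 ≡ 2·5 (base 5). Lift 6: 12. −1: 11.

12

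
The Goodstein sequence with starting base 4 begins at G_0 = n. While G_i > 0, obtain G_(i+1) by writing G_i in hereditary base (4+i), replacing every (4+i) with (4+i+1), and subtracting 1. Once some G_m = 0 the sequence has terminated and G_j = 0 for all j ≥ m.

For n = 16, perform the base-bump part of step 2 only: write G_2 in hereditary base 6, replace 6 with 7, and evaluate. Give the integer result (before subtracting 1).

step 0: 16 = 4^2; sub 5 for 4: 5^2; = 25; G_1 = 25−1 = 24
step 1: 24 = 4·5 + 4; sub 6 for 5: 4·6 + 4; = 28; G_2 = 28−1 = 27
step 2: 27 = 4·6 + 3; sub 7 for 6: 4·7 + 3; = 31; G_3 = 31−1 = 30

31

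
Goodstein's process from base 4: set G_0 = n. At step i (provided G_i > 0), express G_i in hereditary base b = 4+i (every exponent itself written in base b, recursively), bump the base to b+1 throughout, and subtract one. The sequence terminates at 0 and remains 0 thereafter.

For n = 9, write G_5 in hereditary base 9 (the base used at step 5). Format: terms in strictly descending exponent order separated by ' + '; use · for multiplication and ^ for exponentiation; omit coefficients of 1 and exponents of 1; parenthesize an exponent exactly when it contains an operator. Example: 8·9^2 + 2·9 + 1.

step 0: 9 = 2·4 + 1; sub 5 for 4: 2·5 + 1; = 11; G_1 = 11−1 = 10
step 1: 10 = 2·5; sub 6 for 5: 2·6; = 12; G_2 = 12−1 = 11
step 2: 11 = 6 + 5; sub 7 for 6: 7 + 5; = 12; G_3 = 12−1 = 11
step 3: 11 = 7 + 4; sub 8 for 7: 8 + 4; = 12; G_4 = 12−1 = 11
step 4: 11 = 8 + 3; sub 9 for 8: 9 + 3; = 12; G_5 = 12−1 = 11
step 5: 11 = 9 + 2; sub 10 for 9: 10 + 2; = 12; G_6 = 12−1 = 11

9 + 2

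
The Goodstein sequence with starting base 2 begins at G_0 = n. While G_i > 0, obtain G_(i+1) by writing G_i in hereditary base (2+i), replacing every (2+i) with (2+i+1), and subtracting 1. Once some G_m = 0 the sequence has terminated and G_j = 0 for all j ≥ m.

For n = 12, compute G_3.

15685

i=0: 12 = 2^(2 + 1) + 2^2 (b=2); 2→3: 3^(3 + 1) + 3^3 = 108; 108−1 = 107
i=1: 107 = 3^(3 + 1) + 2·3^2 + 2·3 + 2 (b=3); 3→4: 4^(4 + 1) + 2·4^2 + 2·4 + 2 = 1066; 1066−1 = 1065
i=2: 1065 = 4^(4 + 1) + 2·4^2 + 2·4 + 1 (b=4); 4→5: 5^(5 + 1) + 2·5^2 + 2·5 + 1 = 15686; 15686−1 = 15685
i=3: 15685 = 5^(5 + 1) + 2·5^2 + 2·5 (b=5); 5→6: 6^(6 + 1) + 2·6^2 + 2·6 = 280020; 280020−1 = 280019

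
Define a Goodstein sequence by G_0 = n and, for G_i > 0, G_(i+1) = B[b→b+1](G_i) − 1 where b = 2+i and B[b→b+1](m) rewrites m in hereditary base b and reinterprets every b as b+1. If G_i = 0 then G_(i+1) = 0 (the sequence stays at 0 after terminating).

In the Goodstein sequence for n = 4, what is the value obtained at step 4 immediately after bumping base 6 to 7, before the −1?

G_0 = 4. HB_2(4) = 2^2. Bump = 27. G_1 = 26.
G_1 = 26. HB_3(26) = 2·3^2 + 2·3 + 2. Bump = 42. G_2 = 41.
G_2 = 41. HB_4(41) = 2·4^2 + 2·4 + 1. Bump = 61. G_3 = 60.
G_3 = 60. HB_5(60) = 2·5^2 + 2·5. Bump = 84. G_4 = 83.

110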